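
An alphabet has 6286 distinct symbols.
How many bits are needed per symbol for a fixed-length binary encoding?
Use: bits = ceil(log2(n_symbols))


log2(6286) = 12.6179
Bracket: 2^12 = 4096 < 6286 <= 2^13 = 8192
So ceil(log2(6286)) = 13

bits = ceil(log2(6286)) = ceil(12.6179) = 13 bits


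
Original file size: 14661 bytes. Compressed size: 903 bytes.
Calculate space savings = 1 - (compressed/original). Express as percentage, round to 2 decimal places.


ratio = compressed/original = 903/14661 = 0.061592
savings = 1 - ratio = 1 - 0.061592 = 0.938408
as a percentage: 0.938408 * 100 = 93.84%

Space savings = 1 - 903/14661 = 93.84%


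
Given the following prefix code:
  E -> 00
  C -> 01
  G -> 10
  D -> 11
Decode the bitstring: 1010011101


Decoding step by step:
Bits 10 -> G
Bits 10 -> G
Bits 01 -> C
Bits 11 -> D
Bits 01 -> C


Decoded message: GGCDC


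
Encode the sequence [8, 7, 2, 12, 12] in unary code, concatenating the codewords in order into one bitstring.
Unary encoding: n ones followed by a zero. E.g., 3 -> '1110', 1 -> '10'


Encode each number as n ones followed by a terminating 0:
  8 -> 111111110 (9 bits)
  7 -> 11111110 (8 bits)
  2 -> 110 (3 bits)
  12 -> 1111111111110 (13 bits)
  12 -> 1111111111110 (13 bits)
Total length = 9 + 8 + 3 + 13 + 13 = 46 bits.

Unary([8, 7, 2, 12, 12]) = 1111111101111111011011111111111101111111111110 (46 bits)


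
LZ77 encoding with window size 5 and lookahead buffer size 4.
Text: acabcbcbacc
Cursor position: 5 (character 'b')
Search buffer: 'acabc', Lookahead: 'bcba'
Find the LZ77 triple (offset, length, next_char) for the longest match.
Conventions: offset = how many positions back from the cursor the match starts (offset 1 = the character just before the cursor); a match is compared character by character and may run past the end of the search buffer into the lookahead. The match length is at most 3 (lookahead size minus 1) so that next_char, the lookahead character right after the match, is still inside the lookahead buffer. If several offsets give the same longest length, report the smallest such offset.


Try each offset into the search buffer:
  offset=1 (pos 4, char 'c'): match length 0
  offset=2 (pos 3, char 'b'): match length 3
  offset=3 (pos 2, char 'a'): match length 0
  offset=4 (pos 1, char 'c'): match length 0
  offset=5 (pos 0, char 'a'): match length 0
Longest match has length 3 at offset 2.
next_char = character at position 5 + 3 = 8 -> 'a'

Best match: offset=2, length=3 (matching 'bcb' starting at position 3)
LZ77 triple: (2, 3, 'a')


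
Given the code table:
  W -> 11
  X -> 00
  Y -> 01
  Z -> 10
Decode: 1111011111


Decoding:
11 -> W
11 -> W
01 -> Y
11 -> W
11 -> W


Result: WWYWW


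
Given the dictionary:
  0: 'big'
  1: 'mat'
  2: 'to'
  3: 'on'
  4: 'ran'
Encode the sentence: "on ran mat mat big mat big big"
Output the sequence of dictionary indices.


Look up each word in the dictionary:
  'on' -> 3
  'ran' -> 4
  'mat' -> 1
  'mat' -> 1
  'big' -> 0
  'mat' -> 1
  'big' -> 0
  'big' -> 0

Encoded: [3, 4, 1, 1, 0, 1, 0, 0]


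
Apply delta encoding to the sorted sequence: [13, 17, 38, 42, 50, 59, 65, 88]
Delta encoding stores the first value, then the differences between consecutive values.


First value: 13
Deltas:
  17 - 13 = 4
  38 - 17 = 21
  42 - 38 = 4
  50 - 42 = 8
  59 - 50 = 9
  65 - 59 = 6
  88 - 65 = 23


Delta encoded: [13, 4, 21, 4, 8, 9, 6, 23]


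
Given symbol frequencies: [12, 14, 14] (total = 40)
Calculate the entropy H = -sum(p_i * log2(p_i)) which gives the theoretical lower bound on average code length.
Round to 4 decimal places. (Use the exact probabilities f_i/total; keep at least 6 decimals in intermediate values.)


Per-symbol terms -p_i * log2(p_i) with p_i = f_i/40:
  p = 12/40 = 0.300000: log2(p) = -1.736966, -p*log2(p) = 0.521090
  p = 14/40 = 0.350000: log2(p) = -1.514573, -p*log2(p) = 0.530101
  p = 14/40 = 0.350000: log2(p) = -1.514573, -p*log2(p) = 0.530101
H = 0.521090 + 0.530101 + 0.530101 = 1.581292

H = 1.5813 bits/symbol


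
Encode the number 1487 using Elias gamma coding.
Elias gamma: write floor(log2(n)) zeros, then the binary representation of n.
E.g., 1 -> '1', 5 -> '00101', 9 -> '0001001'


num_bits = floor(log2(1487)) + 1 = 11
leading_zeros = num_bits - 1 = 10
binary(1487) = 10111001111

Elias gamma(1487) = '0000000000' + '10111001111' = 000000000010111001111 (21 bits)


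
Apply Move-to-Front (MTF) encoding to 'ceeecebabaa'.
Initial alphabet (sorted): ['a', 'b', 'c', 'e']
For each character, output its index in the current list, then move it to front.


MTF encoding:
'c': index 2 in ['a', 'b', 'c', 'e'] -> ['c', 'a', 'b', 'e']
'e': index 3 in ['c', 'a', 'b', 'e'] -> ['e', 'c', 'a', 'b']
'e': index 0 in ['e', 'c', 'a', 'b'] -> ['e', 'c', 'a', 'b']
'e': index 0 in ['e', 'c', 'a', 'b'] -> ['e', 'c', 'a', 'b']
'c': index 1 in ['e', 'c', 'a', 'b'] -> ['c', 'e', 'a', 'b']
'e': index 1 in ['c', 'e', 'a', 'b'] -> ['e', 'c', 'a', 'b']
'b': index 3 in ['e', 'c', 'a', 'b'] -> ['b', 'e', 'c', 'a']
'a': index 3 in ['b', 'e', 'c', 'a'] -> ['a', 'b', 'e', 'c']
'b': index 1 in ['a', 'b', 'e', 'c'] -> ['b', 'a', 'e', 'c']
'a': index 1 in ['b', 'a', 'e', 'c'] -> ['a', 'b', 'e', 'c']
'a': index 0 in ['a', 'b', 'e', 'c'] -> ['a', 'b', 'e', 'c']


Output: [2, 3, 0, 0, 1, 1, 3, 3, 1, 1, 0]


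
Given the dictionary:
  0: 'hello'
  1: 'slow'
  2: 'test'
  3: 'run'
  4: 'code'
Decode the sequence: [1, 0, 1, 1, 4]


Look up each index in the dictionary:
  1 -> 'slow'
  0 -> 'hello'
  1 -> 'slow'
  1 -> 'slow'
  4 -> 'code'

Decoded: "slow hello slow slow code"


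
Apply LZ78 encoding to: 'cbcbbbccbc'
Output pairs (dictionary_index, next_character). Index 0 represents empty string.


LZ78 encoding steps:
Dictionary: {0: ''}
Step 1: w='' (idx 0), next='c' -> output (0, 'c'), add 'c' as idx 1
Step 2: w='' (idx 0), next='b' -> output (0, 'b'), add 'b' as idx 2
Step 3: w='c' (idx 1), next='b' -> output (1, 'b'), add 'cb' as idx 3
Step 4: w='b' (idx 2), next='b' -> output (2, 'b'), add 'bb' as idx 4
Step 5: w='c' (idx 1), next='c' -> output (1, 'c'), add 'cc' as idx 5
Step 6: w='b' (idx 2), next='c' -> output (2, 'c'), add 'bc' as idx 6


Encoded: [(0, 'c'), (0, 'b'), (1, 'b'), (2, 'b'), (1, 'c'), (2, 'c')]


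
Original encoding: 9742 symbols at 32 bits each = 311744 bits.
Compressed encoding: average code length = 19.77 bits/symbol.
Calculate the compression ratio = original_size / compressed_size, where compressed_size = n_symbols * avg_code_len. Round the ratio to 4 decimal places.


original_size = n_symbols * orig_bits = 9742 * 32 = 311744 bits
compressed_size = n_symbols * avg_code_len = 9742 * 19.77 = 192599.34 bits
ratio = original_size / compressed_size = 311744 / 192599.34 = 1.6186

Compression ratio = 1.6186


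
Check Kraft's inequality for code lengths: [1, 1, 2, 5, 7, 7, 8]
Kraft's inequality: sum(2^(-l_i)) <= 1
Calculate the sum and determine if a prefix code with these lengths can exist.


Sum = 2^(-1) + 2^(-1) + 2^(-2) + 2^(-5) + 2^(-7) + 2^(-7) + 2^(-8)
    = 0.5 + 0.5 + 0.25 + 0.03125 + 0.0078125 + 0.0078125 + 0.00390625
    = 333/256 = 1.30078125
Since 1.30078125 > 1, Kraft's inequality is NOT satisfied.
A prefix code with these lengths CANNOT exist.

Kraft sum = 1.30078125. Not satisfied.


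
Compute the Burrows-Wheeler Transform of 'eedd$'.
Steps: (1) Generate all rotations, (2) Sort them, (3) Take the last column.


Rotations (sorted):
  0: $eedd -> last char: d
  1: d$eed -> last char: d
  2: dd$ee -> last char: e
  3: edd$e -> last char: e
  4: eedd$ -> last char: $


BWT = ddee$


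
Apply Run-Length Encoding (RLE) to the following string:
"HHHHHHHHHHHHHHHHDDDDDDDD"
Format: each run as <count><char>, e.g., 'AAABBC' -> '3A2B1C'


Scanning runs left to right:
  i=0: run of 'H' x 16 -> '16H'
  i=16: run of 'D' x 8 -> '8D'

RLE = 16H8D


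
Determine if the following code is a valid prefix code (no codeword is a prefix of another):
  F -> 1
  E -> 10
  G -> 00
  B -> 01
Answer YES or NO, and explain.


Checking each pair (does one codeword prefix another?):
  F='1' vs E='10': prefix -- VIOLATION

NO -- this is NOT a valid prefix code. F (1) is a prefix of E (10).


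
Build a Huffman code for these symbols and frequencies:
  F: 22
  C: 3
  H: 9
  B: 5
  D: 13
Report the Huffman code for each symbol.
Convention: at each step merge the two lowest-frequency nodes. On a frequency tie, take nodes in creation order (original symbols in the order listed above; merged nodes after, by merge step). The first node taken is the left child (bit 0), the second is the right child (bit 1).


Huffman tree construction:
Step 1: Merge C(3) + B(5) = 8
Step 2: Merge (C+B)(8) + H(9) = 17
Step 3: Merge D(13) + ((C+B)+H)(17) = 30
Step 4: Merge F(22) + (D+((C+B)+H))(30) = 52
Read each symbol's code off the tree from the root (left child = 0, right child = 1).

Codes:
  F: 0 (length 1)
  C: 1100 (length 4)
  H: 111 (length 3)
  B: 1101 (length 4)
  D: 10 (length 2)
Average code length: 107/52 = 2.0577 bits/symbol


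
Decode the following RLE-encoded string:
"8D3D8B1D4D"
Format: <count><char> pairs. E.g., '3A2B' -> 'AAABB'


Expanding each <count><char> pair:
  8D -> 'DDDDDDDD'
  3D -> 'DDD'
  8B -> 'BBBBBBBB'
  1D -> 'D'
  4D -> 'DDDD'

Decoded = DDDDDDDDDDDBBBBBBBBDDDDD


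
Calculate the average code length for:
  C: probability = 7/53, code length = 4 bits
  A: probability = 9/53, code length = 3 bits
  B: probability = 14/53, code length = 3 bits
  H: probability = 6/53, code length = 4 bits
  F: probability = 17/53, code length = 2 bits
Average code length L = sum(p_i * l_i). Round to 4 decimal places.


Weighted contributions p_i * l_i:
  C: (7/53) * 4 = 28/53
  A: (9/53) * 3 = 27/53
  B: (14/53) * 3 = 42/53
  H: (6/53) * 4 = 24/53
  F: (17/53) * 2 = 34/53
Sum = (28 + 27 + 42 + 24 + 34)/53 = 155/53

L = 155/53 = 2.9245 bits/symbol


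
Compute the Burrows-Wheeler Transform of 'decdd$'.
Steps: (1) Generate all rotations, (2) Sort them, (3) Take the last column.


Rotations (sorted):
  0: $decdd -> last char: d
  1: cdd$de -> last char: e
  2: d$decd -> last char: d
  3: dd$dec -> last char: c
  4: decdd$ -> last char: $
  5: ecdd$d -> last char: d


BWT = dedc$d


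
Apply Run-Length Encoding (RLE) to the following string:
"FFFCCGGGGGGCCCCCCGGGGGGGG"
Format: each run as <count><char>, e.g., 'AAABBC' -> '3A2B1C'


Scanning runs left to right:
  i=0: run of 'F' x 3 -> '3F'
  i=3: run of 'C' x 2 -> '2C'
  i=5: run of 'G' x 6 -> '6G'
  i=11: run of 'C' x 6 -> '6C'
  i=17: run of 'G' x 8 -> '8G'

RLE = 3F2C6G6C8G


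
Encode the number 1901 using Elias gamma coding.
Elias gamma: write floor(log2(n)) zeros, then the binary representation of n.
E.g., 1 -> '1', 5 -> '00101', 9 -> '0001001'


num_bits = floor(log2(1901)) + 1 = 11
leading_zeros = num_bits - 1 = 10
binary(1901) = 11101101101

Elias gamma(1901) = '0000000000' + '11101101101' = 000000000011101101101 (21 bits)


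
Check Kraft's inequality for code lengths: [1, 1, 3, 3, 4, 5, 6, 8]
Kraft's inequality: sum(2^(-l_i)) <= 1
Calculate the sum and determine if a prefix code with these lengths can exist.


Sum = 2^(-1) + 2^(-1) + 2^(-3) + 2^(-3) + 2^(-4) + 2^(-5) + 2^(-6) + 2^(-8)
    = 0.5 + 0.5 + 0.125 + 0.125 + 0.0625 + 0.03125 + 0.015625 + 0.00390625
    = 349/256 = 1.36328125
Since 1.36328125 > 1, Kraft's inequality is NOT satisfied.
A prefix code with these lengths CANNOT exist.

Kraft sum = 1.36328125. Not satisfied.


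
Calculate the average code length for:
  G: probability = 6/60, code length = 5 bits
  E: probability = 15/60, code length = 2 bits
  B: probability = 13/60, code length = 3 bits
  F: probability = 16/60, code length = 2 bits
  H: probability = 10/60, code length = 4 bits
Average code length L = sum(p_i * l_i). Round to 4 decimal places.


Weighted contributions p_i * l_i:
  G: (6/60) * 5 = 30/60
  E: (15/60) * 2 = 30/60
  B: (13/60) * 3 = 39/60
  F: (16/60) * 2 = 32/60
  H: (10/60) * 4 = 40/60
Sum = (30 + 30 + 39 + 32 + 40)/60 = 171/60

L = 171/60 = 2.8500 bits/symbol


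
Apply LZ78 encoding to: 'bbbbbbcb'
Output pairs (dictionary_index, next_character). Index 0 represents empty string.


LZ78 encoding steps:
Dictionary: {0: ''}
Step 1: w='' (idx 0), next='b' -> output (0, 'b'), add 'b' as idx 1
Step 2: w='b' (idx 1), next='b' -> output (1, 'b'), add 'bb' as idx 2
Step 3: w='bb' (idx 2), next='b' -> output (2, 'b'), add 'bbb' as idx 3
Step 4: w='' (idx 0), next='c' -> output (0, 'c'), add 'c' as idx 4
Step 5: w='b' (idx 1), end of input -> output (1, '')


Encoded: [(0, 'b'), (1, 'b'), (2, 'b'), (0, 'c'), (1, '')]


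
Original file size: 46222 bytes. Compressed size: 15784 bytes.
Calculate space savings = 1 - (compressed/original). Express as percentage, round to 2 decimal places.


ratio = compressed/original = 15784/46222 = 0.341482
savings = 1 - ratio = 1 - 0.341482 = 0.658518
as a percentage: 0.658518 * 100 = 65.85%

Space savings = 1 - 15784/46222 = 65.85%


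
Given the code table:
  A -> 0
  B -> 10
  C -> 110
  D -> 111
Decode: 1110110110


Decoding:
111 -> D
0 -> A
110 -> C
110 -> C


Result: DACC


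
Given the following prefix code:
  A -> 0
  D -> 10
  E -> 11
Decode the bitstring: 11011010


Decoding step by step:
Bits 11 -> E
Bits 0 -> A
Bits 11 -> E
Bits 0 -> A
Bits 10 -> D


Decoded message: EAEAD


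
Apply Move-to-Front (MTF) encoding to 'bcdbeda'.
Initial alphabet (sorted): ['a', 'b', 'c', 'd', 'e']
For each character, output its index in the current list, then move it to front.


MTF encoding:
'b': index 1 in ['a', 'b', 'c', 'd', 'e'] -> ['b', 'a', 'c', 'd', 'e']
'c': index 2 in ['b', 'a', 'c', 'd', 'e'] -> ['c', 'b', 'a', 'd', 'e']
'd': index 3 in ['c', 'b', 'a', 'd', 'e'] -> ['d', 'c', 'b', 'a', 'e']
'b': index 2 in ['d', 'c', 'b', 'a', 'e'] -> ['b', 'd', 'c', 'a', 'e']
'e': index 4 in ['b', 'd', 'c', 'a', 'e'] -> ['e', 'b', 'd', 'c', 'a']
'd': index 2 in ['e', 'b', 'd', 'c', 'a'] -> ['d', 'e', 'b', 'c', 'a']
'a': index 4 in ['d', 'e', 'b', 'c', 'a'] -> ['a', 'd', 'e', 'b', 'c']


Output: [1, 2, 3, 2, 4, 2, 4]


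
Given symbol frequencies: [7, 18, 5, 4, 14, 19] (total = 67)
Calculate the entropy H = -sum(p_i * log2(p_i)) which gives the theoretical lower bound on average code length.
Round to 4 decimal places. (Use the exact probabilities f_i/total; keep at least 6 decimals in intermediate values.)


Per-symbol terms -p_i * log2(p_i) with p_i = f_i/67:
  p = 7/67 = 0.104478: log2(p) = -3.258734, -p*log2(p) = 0.340465
  p = 18/67 = 0.268657: log2(p) = -1.896164, -p*log2(p) = 0.509417
  p = 5/67 = 0.074627: log2(p) = -3.744161, -p*log2(p) = 0.279415
  p = 4/67 = 0.059701: log2(p) = -4.066089, -p*log2(p) = 0.242752
  p = 14/67 = 0.208955: log2(p) = -2.258734, -p*log2(p) = 0.471974
  p = 19/67 = 0.283582: log2(p) = -1.818162, -p*log2(p) = 0.515598
H = 0.340465 + 0.509417 + 0.279415 + 0.242752 + 0.471974 + 0.515598 = 2.359621

H = 2.3596 bits/symbol


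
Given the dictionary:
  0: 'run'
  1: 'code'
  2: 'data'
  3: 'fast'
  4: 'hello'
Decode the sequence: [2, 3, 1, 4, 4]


Look up each index in the dictionary:
  2 -> 'data'
  3 -> 'fast'
  1 -> 'code'
  4 -> 'hello'
  4 -> 'hello'

Decoded: "data fast code hello hello"


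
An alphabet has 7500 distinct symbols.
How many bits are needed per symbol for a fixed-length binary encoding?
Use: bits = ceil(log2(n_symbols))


log2(7500) = 12.8727
Bracket: 2^12 = 4096 < 7500 <= 2^13 = 8192
So ceil(log2(7500)) = 13

bits = ceil(log2(7500)) = ceil(12.8727) = 13 bits


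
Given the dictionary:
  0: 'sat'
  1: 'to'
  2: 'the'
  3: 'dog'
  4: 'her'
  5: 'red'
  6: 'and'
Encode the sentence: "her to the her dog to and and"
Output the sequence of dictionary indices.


Look up each word in the dictionary:
  'her' -> 4
  'to' -> 1
  'the' -> 2
  'her' -> 4
  'dog' -> 3
  'to' -> 1
  'and' -> 6
  'and' -> 6

Encoded: [4, 1, 2, 4, 3, 1, 6, 6]


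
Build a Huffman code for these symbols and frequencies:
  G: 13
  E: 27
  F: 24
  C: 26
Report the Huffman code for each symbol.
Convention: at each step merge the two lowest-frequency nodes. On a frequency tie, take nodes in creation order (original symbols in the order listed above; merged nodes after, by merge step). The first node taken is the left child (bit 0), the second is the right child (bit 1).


Huffman tree construction:
Step 1: Merge G(13) + F(24) = 37
Step 2: Merge C(26) + E(27) = 53
Step 3: Merge (G+F)(37) + (C+E)(53) = 90
Read each symbol's code off the tree from the root (left child = 0, right child = 1).

Codes:
  G: 00 (length 2)
  E: 11 (length 2)
  F: 01 (length 2)
  C: 10 (length 2)
Average code length: 180/90 = 2.0000 bits/symbol


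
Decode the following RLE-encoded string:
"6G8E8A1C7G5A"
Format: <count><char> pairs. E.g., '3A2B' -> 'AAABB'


Expanding each <count><char> pair:
  6G -> 'GGGGGG'
  8E -> 'EEEEEEEE'
  8A -> 'AAAAAAAA'
  1C -> 'C'
  7G -> 'GGGGGGG'
  5A -> 'AAAAA'

Decoded = GGGGGGEEEEEEEEAAAAAAAACGGGGGGGAAAAA


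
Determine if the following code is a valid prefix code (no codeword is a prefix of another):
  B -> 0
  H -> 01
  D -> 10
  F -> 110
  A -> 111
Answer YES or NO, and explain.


Checking each pair (does one codeword prefix another?):
  B='0' vs H='01': prefix -- VIOLATION

NO -- this is NOT a valid prefix code. B (0) is a prefix of H (01).


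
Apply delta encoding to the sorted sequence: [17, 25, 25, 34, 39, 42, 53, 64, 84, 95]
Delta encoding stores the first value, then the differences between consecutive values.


First value: 17
Deltas:
  25 - 17 = 8
  25 - 25 = 0
  34 - 25 = 9
  39 - 34 = 5
  42 - 39 = 3
  53 - 42 = 11
  64 - 53 = 11
  84 - 64 = 20
  95 - 84 = 11


Delta encoded: [17, 8, 0, 9, 5, 3, 11, 11, 20, 11]


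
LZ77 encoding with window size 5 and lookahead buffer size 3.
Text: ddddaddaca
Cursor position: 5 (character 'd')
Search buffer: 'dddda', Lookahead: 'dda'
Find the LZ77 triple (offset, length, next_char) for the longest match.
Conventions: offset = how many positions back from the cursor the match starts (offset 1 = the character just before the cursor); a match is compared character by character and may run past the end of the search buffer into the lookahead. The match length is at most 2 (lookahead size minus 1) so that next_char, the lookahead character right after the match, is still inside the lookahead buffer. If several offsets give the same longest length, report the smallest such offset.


Try each offset into the search buffer:
  offset=1 (pos 4, char 'a'): match length 0
  offset=2 (pos 3, char 'd'): match length 1
  offset=3 (pos 2, char 'd'): match length 2
  offset=4 (pos 1, char 'd'): match length 2
  offset=5 (pos 0, char 'd'): match length 2
Longest match has length 2, found at offsets 3, 4, 5; take the smallest, offset 3.
next_char = character at position 5 + 2 = 7 -> 'a'

Best match: offset=3, length=2 (matching 'dd' starting at position 2)
LZ77 triple: (3, 2, 'a')


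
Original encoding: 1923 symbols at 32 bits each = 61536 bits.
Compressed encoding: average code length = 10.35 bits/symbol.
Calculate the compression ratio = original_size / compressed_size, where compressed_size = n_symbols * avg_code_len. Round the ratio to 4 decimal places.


original_size = n_symbols * orig_bits = 1923 * 32 = 61536 bits
compressed_size = n_symbols * avg_code_len = 1923 * 10.35 = 19903.05 bits
ratio = original_size / compressed_size = 61536 / 19903.05 = 3.0918

Compression ratio = 3.0918


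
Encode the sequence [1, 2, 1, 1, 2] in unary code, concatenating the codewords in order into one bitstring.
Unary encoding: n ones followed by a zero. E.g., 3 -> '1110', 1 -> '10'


Encode each number as n ones followed by a terminating 0:
  1 -> 10 (2 bits)
  2 -> 110 (3 bits)
  1 -> 10 (2 bits)
  1 -> 10 (2 bits)
  2 -> 110 (3 bits)
Total length = 2 + 3 + 2 + 2 + 3 = 12 bits.

Unary([1, 2, 1, 1, 2]) = 101101010110 (12 bits)


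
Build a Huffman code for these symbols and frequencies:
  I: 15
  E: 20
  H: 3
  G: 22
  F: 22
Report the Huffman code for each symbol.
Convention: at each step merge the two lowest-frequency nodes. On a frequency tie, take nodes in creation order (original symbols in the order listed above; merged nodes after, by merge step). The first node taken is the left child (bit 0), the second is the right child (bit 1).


Huffman tree construction:
Step 1: Merge H(3) + I(15) = 18
Step 2: Merge (H+I)(18) + E(20) = 38
Step 3: Merge G(22) + F(22) = 44
Step 4: Merge ((H+I)+E)(38) + (G+F)(44) = 82
Read each symbol's code off the tree from the root (left child = 0, right child = 1).

Codes:
  I: 001 (length 3)
  E: 01 (length 2)
  H: 000 (length 3)
  G: 10 (length 2)
  F: 11 (length 2)
Average code length: 182/82 = 2.2195 bits/symbol


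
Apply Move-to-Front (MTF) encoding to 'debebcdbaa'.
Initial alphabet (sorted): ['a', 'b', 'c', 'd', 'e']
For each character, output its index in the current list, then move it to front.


MTF encoding:
'd': index 3 in ['a', 'b', 'c', 'd', 'e'] -> ['d', 'a', 'b', 'c', 'e']
'e': index 4 in ['d', 'a', 'b', 'c', 'e'] -> ['e', 'd', 'a', 'b', 'c']
'b': index 3 in ['e', 'd', 'a', 'b', 'c'] -> ['b', 'e', 'd', 'a', 'c']
'e': index 1 in ['b', 'e', 'd', 'a', 'c'] -> ['e', 'b', 'd', 'a', 'c']
'b': index 1 in ['e', 'b', 'd', 'a', 'c'] -> ['b', 'e', 'd', 'a', 'c']
'c': index 4 in ['b', 'e', 'd', 'a', 'c'] -> ['c', 'b', 'e', 'd', 'a']
'd': index 3 in ['c', 'b', 'e', 'd', 'a'] -> ['d', 'c', 'b', 'e', 'a']
'b': index 2 in ['d', 'c', 'b', 'e', 'a'] -> ['b', 'd', 'c', 'e', 'a']
'a': index 4 in ['b', 'd', 'c', 'e', 'a'] -> ['a', 'b', 'd', 'c', 'e']
'a': index 0 in ['a', 'b', 'd', 'c', 'e'] -> ['a', 'b', 'd', 'c', 'e']


Output: [3, 4, 3, 1, 1, 4, 3, 2, 4, 0]


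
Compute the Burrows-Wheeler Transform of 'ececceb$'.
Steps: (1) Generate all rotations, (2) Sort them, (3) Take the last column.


Rotations (sorted):
  0: $ececceb -> last char: b
  1: b$ececce -> last char: e
  2: cceb$ece -> last char: e
  3: ceb$ecec -> last char: c
  4: cecceb$e -> last char: e
  5: eb$ececc -> last char: c
  6: ecceb$ec -> last char: c
  7: ececceb$ -> last char: $


BWT = beececc$


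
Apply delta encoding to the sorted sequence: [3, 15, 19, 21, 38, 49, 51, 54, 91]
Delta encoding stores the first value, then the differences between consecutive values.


First value: 3
Deltas:
  15 - 3 = 12
  19 - 15 = 4
  21 - 19 = 2
  38 - 21 = 17
  49 - 38 = 11
  51 - 49 = 2
  54 - 51 = 3
  91 - 54 = 37


Delta encoded: [3, 12, 4, 2, 17, 11, 2, 3, 37]


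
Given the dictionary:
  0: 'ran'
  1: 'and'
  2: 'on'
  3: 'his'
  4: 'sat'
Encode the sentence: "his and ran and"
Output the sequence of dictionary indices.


Look up each word in the dictionary:
  'his' -> 3
  'and' -> 1
  'ran' -> 0
  'and' -> 1

Encoded: [3, 1, 0, 1]


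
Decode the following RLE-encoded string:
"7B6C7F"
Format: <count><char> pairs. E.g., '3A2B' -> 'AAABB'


Expanding each <count><char> pair:
  7B -> 'BBBBBBB'
  6C -> 'CCCCCC'
  7F -> 'FFFFFFF'

Decoded = BBBBBBBCCCCCCFFFFFFF


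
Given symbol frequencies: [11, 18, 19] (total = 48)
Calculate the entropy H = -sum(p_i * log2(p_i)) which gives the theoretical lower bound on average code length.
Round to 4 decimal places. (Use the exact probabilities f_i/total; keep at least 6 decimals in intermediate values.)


Per-symbol terms -p_i * log2(p_i) with p_i = f_i/48:
  p = 11/48 = 0.229167: log2(p) = -2.125531, -p*log2(p) = 0.487101
  p = 18/48 = 0.375000: log2(p) = -1.415037, -p*log2(p) = 0.530639
  p = 19/48 = 0.395833: log2(p) = -1.337035, -p*log2(p) = 0.529243
H = 0.487101 + 0.530639 + 0.529243 = 1.546983

H = 1.547 bits/symbol


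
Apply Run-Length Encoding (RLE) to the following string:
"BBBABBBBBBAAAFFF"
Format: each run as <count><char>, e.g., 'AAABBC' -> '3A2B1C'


Scanning runs left to right:
  i=0: run of 'B' x 3 -> '3B'
  i=3: run of 'A' x 1 -> '1A'
  i=4: run of 'B' x 6 -> '6B'
  i=10: run of 'A' x 3 -> '3A'
  i=13: run of 'F' x 3 -> '3F'

RLE = 3B1A6B3A3F


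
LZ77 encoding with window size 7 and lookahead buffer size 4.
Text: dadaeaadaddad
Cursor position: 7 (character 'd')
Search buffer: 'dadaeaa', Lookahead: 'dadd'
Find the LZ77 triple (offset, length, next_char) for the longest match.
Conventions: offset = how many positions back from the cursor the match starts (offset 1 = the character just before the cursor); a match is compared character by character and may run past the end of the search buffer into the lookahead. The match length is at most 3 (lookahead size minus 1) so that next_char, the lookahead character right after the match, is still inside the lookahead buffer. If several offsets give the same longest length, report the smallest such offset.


Try each offset into the search buffer:
  offset=1 (pos 6, char 'a'): match length 0
  offset=2 (pos 5, char 'a'): match length 0
  offset=3 (pos 4, char 'e'): match length 0
  offset=4 (pos 3, char 'a'): match length 0
  offset=5 (pos 2, char 'd'): match length 2
  offset=6 (pos 1, char 'a'): match length 0
  offset=7 (pos 0, char 'd'): match length 3
Longest match has length 3 at offset 7.
next_char = character at position 7 + 3 = 10 -> 'd'

Best match: offset=7, length=3 (matching 'dad' starting at position 0)
LZ77 triple: (7, 3, 'd')


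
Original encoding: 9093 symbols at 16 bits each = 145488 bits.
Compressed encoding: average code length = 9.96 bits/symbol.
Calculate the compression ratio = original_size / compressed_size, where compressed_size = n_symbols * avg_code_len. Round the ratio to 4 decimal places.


original_size = n_symbols * orig_bits = 9093 * 16 = 145488 bits
compressed_size = n_symbols * avg_code_len = 9093 * 9.96 = 90566.28 bits
ratio = original_size / compressed_size = 145488 / 90566.28 = 1.6064

Compression ratio = 1.6064


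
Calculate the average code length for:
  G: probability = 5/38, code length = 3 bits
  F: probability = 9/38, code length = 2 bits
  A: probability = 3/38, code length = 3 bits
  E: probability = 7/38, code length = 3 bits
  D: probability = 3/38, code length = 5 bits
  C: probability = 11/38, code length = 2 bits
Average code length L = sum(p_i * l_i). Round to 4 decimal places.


Weighted contributions p_i * l_i:
  G: (5/38) * 3 = 15/38
  F: (9/38) * 2 = 18/38
  A: (3/38) * 3 = 9/38
  E: (7/38) * 3 = 21/38
  D: (3/38) * 5 = 15/38
  C: (11/38) * 2 = 22/38
Sum = (15 + 18 + 9 + 21 + 15 + 22)/38 = 100/38

L = 100/38 = 2.6316 bits/symbol


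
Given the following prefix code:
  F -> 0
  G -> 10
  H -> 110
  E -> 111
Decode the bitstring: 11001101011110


Decoding step by step:
Bits 110 -> H
Bits 0 -> F
Bits 110 -> H
Bits 10 -> G
Bits 111 -> E
Bits 10 -> G


Decoded message: HFHGEG


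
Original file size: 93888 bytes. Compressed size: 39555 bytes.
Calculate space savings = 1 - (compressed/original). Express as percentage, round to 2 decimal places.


ratio = compressed/original = 39555/93888 = 0.4213
savings = 1 - ratio = 1 - 0.4213 = 0.5787
as a percentage: 0.5787 * 100 = 57.87%

Space savings = 1 - 39555/93888 = 57.87%


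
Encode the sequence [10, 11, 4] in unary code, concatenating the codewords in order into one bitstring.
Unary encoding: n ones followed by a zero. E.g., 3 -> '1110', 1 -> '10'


Encode each number as n ones followed by a terminating 0:
  10 -> 11111111110 (11 bits)
  11 -> 111111111110 (12 bits)
  4 -> 11110 (5 bits)
Total length = 11 + 12 + 5 = 28 bits.

Unary([10, 11, 4]) = 1111111111011111111111011110 (28 bits)


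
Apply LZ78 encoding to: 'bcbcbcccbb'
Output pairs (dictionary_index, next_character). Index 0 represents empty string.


LZ78 encoding steps:
Dictionary: {0: ''}
Step 1: w='' (idx 0), next='b' -> output (0, 'b'), add 'b' as idx 1
Step 2: w='' (idx 0), next='c' -> output (0, 'c'), add 'c' as idx 2
Step 3: w='b' (idx 1), next='c' -> output (1, 'c'), add 'bc' as idx 3
Step 4: w='bc' (idx 3), next='c' -> output (3, 'c'), add 'bcc' as idx 4
Step 5: w='c' (idx 2), next='b' -> output (2, 'b'), add 'cb' as idx 5
Step 6: w='b' (idx 1), end of input -> output (1, '')


Encoded: [(0, 'b'), (0, 'c'), (1, 'c'), (3, 'c'), (2, 'b'), (1, '')]


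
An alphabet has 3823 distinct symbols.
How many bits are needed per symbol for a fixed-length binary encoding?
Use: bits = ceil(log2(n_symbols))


log2(3823) = 11.9005
Bracket: 2^11 = 2048 < 3823 <= 2^12 = 4096
So ceil(log2(3823)) = 12

bits = ceil(log2(3823)) = ceil(11.9005) = 12 bits


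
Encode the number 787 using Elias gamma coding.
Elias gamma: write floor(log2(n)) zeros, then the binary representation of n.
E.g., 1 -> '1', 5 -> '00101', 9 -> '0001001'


num_bits = floor(log2(787)) + 1 = 10
leading_zeros = num_bits - 1 = 9
binary(787) = 1100010011

Elias gamma(787) = '000000000' + '1100010011' = 0000000001100010011 (19 bits)


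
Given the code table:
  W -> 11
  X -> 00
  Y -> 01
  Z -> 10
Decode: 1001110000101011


Decoding:
10 -> Z
01 -> Y
11 -> W
00 -> X
00 -> X
10 -> Z
10 -> Z
11 -> W


Result: ZYWXXZZW


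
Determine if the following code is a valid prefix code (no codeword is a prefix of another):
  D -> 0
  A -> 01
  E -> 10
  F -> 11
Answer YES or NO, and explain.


Checking each pair (does one codeword prefix another?):
  D='0' vs A='01': prefix -- VIOLATION

NO -- this is NOT a valid prefix code. D (0) is a prefix of A (01).


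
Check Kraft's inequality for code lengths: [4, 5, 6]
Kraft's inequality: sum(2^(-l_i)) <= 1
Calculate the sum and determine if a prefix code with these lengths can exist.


Sum = 2^(-4) + 2^(-5) + 2^(-6)
    = 0.0625 + 0.03125 + 0.015625
    = 7/64 = 0.109375
Since 0.109375 <= 1, Kraft's inequality IS satisfied.
A prefix code with these lengths CAN exist.

Kraft sum = 0.109375. Satisfied.


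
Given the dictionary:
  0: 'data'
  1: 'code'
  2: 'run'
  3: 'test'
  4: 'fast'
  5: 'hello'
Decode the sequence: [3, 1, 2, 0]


Look up each index in the dictionary:
  3 -> 'test'
  1 -> 'code'
  2 -> 'run'
  0 -> 'data'

Decoded: "test code run data"


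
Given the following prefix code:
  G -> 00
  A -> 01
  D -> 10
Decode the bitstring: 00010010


Decoding step by step:
Bits 00 -> G
Bits 01 -> A
Bits 00 -> G
Bits 10 -> D


Decoded message: GAGD


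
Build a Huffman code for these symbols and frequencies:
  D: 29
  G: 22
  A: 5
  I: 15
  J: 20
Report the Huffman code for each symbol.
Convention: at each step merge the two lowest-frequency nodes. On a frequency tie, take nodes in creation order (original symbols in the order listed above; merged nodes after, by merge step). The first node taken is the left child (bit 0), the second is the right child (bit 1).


Huffman tree construction:
Step 1: Merge A(5) + I(15) = 20
Step 2: Merge J(20) + (A+I)(20) = 40
Step 3: Merge G(22) + D(29) = 51
Step 4: Merge (J+(A+I))(40) + (G+D)(51) = 91
Read each symbol's code off the tree from the root (left child = 0, right child = 1).

Codes:
  D: 11 (length 2)
  G: 10 (length 2)
  A: 010 (length 3)
  I: 011 (length 3)
  J: 00 (length 2)
Average code length: 202/91 = 2.2198 bits/symbol


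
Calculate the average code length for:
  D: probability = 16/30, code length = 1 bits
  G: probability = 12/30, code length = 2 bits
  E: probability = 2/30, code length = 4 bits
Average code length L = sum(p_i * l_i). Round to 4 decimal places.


Weighted contributions p_i * l_i:
  D: (16/30) * 1 = 16/30
  G: (12/30) * 2 = 24/30
  E: (2/30) * 4 = 8/30
Sum = (16 + 24 + 8)/30 = 48/30

L = 48/30 = 1.6000 bits/symbol


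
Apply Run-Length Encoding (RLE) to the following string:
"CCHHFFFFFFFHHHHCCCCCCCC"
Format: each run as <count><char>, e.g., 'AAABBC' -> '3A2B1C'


Scanning runs left to right:
  i=0: run of 'C' x 2 -> '2C'
  i=2: run of 'H' x 2 -> '2H'
  i=4: run of 'F' x 7 -> '7F'
  i=11: run of 'H' x 4 -> '4H'
  i=15: run of 'C' x 8 -> '8C'

RLE = 2C2H7F4H8C


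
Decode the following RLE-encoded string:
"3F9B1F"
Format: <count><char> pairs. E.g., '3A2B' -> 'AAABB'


Expanding each <count><char> pair:
  3F -> 'FFF'
  9B -> 'BBBBBBBBB'
  1F -> 'F'

Decoded = FFFBBBBBBBBBF


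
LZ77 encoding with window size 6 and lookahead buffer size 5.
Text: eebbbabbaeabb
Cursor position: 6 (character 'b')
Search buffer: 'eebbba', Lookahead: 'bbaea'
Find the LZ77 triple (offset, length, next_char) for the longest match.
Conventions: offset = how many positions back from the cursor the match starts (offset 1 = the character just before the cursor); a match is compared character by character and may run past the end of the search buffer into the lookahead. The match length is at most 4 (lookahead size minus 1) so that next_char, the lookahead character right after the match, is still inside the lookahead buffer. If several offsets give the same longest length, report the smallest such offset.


Try each offset into the search buffer:
  offset=1 (pos 5, char 'a'): match length 0
  offset=2 (pos 4, char 'b'): match length 1
  offset=3 (pos 3, char 'b'): match length 3
  offset=4 (pos 2, char 'b'): match length 2
  offset=5 (pos 1, char 'e'): match length 0
  offset=6 (pos 0, char 'e'): match length 0
Longest match has length 3 at offset 3.
next_char = character at position 6 + 3 = 9 -> 'e'

Best match: offset=3, length=3 (matching 'bba' starting at position 3)
LZ77 triple: (3, 3, 'e')


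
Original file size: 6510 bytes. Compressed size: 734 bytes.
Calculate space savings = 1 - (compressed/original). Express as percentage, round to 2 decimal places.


ratio = compressed/original = 734/6510 = 0.11275
savings = 1 - ratio = 1 - 0.11275 = 0.88725
as a percentage: 0.88725 * 100 = 88.73%

Space savings = 1 - 734/6510 = 88.73%


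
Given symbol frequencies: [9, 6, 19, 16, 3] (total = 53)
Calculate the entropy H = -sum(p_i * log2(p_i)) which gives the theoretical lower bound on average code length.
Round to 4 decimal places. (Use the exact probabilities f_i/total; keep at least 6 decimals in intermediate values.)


Per-symbol terms -p_i * log2(p_i) with p_i = f_i/53:
  p = 9/53 = 0.169811: log2(p) = -2.557995, -p*log2(p) = 0.434377
  p = 6/53 = 0.113208: log2(p) = -3.142958, -p*log2(p) = 0.355807
  p = 19/53 = 0.358491: log2(p) = -1.479993, -p*log2(p) = 0.530564
  p = 16/53 = 0.301887: log2(p) = -1.727920, -p*log2(p) = 0.521636
  p = 3/53 = 0.056604: log2(p) = -4.142958, -p*log2(p) = 0.234507
H = 0.434377 + 0.355807 + 0.530564 + 0.521636 + 0.234507 = 2.076891

H = 2.0769 bits/symbol


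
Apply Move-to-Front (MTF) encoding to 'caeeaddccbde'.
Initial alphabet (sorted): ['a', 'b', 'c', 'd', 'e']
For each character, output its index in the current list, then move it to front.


MTF encoding:
'c': index 2 in ['a', 'b', 'c', 'd', 'e'] -> ['c', 'a', 'b', 'd', 'e']
'a': index 1 in ['c', 'a', 'b', 'd', 'e'] -> ['a', 'c', 'b', 'd', 'e']
'e': index 4 in ['a', 'c', 'b', 'd', 'e'] -> ['e', 'a', 'c', 'b', 'd']
'e': index 0 in ['e', 'a', 'c', 'b', 'd'] -> ['e', 'a', 'c', 'b', 'd']
'a': index 1 in ['e', 'a', 'c', 'b', 'd'] -> ['a', 'e', 'c', 'b', 'd']
'd': index 4 in ['a', 'e', 'c', 'b', 'd'] -> ['d', 'a', 'e', 'c', 'b']
'd': index 0 in ['d', 'a', 'e', 'c', 'b'] -> ['d', 'a', 'e', 'c', 'b']
'c': index 3 in ['d', 'a', 'e', 'c', 'b'] -> ['c', 'd', 'a', 'e', 'b']
'c': index 0 in ['c', 'd', 'a', 'e', 'b'] -> ['c', 'd', 'a', 'e', 'b']
'b': index 4 in ['c', 'd', 'a', 'e', 'b'] -> ['b', 'c', 'd', 'a', 'e']
'd': index 2 in ['b', 'c', 'd', 'a', 'e'] -> ['d', 'b', 'c', 'a', 'e']
'e': index 4 in ['d', 'b', 'c', 'a', 'e'] -> ['e', 'd', 'b', 'c', 'a']


Output: [2, 1, 4, 0, 1, 4, 0, 3, 0, 4, 2, 4]


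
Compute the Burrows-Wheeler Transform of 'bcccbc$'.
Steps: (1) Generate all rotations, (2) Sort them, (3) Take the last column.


Rotations (sorted):
  0: $bcccbc -> last char: c
  1: bc$bccc -> last char: c
  2: bcccbc$ -> last char: $
  3: c$bcccb -> last char: b
  4: cbc$bcc -> last char: c
  5: ccbc$bc -> last char: c
  6: cccbc$b -> last char: b


BWT = cc$bccb


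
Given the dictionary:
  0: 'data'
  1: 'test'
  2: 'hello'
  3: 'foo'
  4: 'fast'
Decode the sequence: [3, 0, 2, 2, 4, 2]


Look up each index in the dictionary:
  3 -> 'foo'
  0 -> 'data'
  2 -> 'hello'
  2 -> 'hello'
  4 -> 'fast'
  2 -> 'hello'

Decoded: "foo data hello hello fast hello"


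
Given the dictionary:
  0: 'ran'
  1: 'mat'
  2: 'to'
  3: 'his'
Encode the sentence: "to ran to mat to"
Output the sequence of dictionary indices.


Look up each word in the dictionary:
  'to' -> 2
  'ran' -> 0
  'to' -> 2
  'mat' -> 1
  'to' -> 2

Encoded: [2, 0, 2, 1, 2]


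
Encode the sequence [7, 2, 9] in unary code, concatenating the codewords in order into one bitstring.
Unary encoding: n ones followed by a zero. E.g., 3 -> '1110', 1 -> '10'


Encode each number as n ones followed by a terminating 0:
  7 -> 11111110 (8 bits)
  2 -> 110 (3 bits)
  9 -> 1111111110 (10 bits)
Total length = 8 + 3 + 10 = 21 bits.

Unary([7, 2, 9]) = 111111101101111111110 (21 bits)


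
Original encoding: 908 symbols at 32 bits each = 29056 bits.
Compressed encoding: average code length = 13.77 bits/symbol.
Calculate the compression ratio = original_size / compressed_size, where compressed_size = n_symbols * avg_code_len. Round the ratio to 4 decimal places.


original_size = n_symbols * orig_bits = 908 * 32 = 29056 bits
compressed_size = n_symbols * avg_code_len = 908 * 13.77 = 12503.16 bits
ratio = original_size / compressed_size = 29056 / 12503.16 = 2.3239

Compression ratio = 2.3239


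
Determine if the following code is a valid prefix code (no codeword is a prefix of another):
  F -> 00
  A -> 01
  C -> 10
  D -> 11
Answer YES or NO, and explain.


Checking each pair (does one codeword prefix another?):
  F='00' vs A='01': no prefix
  F='00' vs C='10': no prefix
  F='00' vs D='11': no prefix
  A='01' vs F='00': no prefix
  A='01' vs C='10': no prefix
  A='01' vs D='11': no prefix
  C='10' vs F='00': no prefix
  C='10' vs A='01': no prefix
  C='10' vs D='11': no prefix
  D='11' vs F='00': no prefix
  D='11' vs A='01': no prefix
  D='11' vs C='10': no prefix
No violation found over all pairs.

YES -- this is a valid prefix code. No codeword is a prefix of any other codeword.


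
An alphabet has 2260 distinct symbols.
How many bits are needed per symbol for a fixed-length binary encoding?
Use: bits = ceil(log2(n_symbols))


log2(2260) = 11.1421
Bracket: 2^11 = 2048 < 2260 <= 2^12 = 4096
So ceil(log2(2260)) = 12

bits = ceil(log2(2260)) = ceil(11.1421) = 12 bits


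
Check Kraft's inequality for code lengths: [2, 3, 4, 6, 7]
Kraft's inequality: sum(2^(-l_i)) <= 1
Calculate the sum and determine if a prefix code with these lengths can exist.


Sum = 2^(-2) + 2^(-3) + 2^(-4) + 2^(-6) + 2^(-7)
    = 0.25 + 0.125 + 0.0625 + 0.015625 + 0.0078125
    = 59/128 = 0.4609375
Since 0.4609375 <= 1, Kraft's inequality IS satisfied.
A prefix code with these lengths CAN exist.

Kraft sum = 0.4609375. Satisfied.


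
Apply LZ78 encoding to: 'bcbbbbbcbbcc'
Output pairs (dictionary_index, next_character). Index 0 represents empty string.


LZ78 encoding steps:
Dictionary: {0: ''}
Step 1: w='' (idx 0), next='b' -> output (0, 'b'), add 'b' as idx 1
Step 2: w='' (idx 0), next='c' -> output (0, 'c'), add 'c' as idx 2
Step 3: w='b' (idx 1), next='b' -> output (1, 'b'), add 'bb' as idx 3
Step 4: w='bb' (idx 3), next='b' -> output (3, 'b'), add 'bbb' as idx 4
Step 5: w='c' (idx 2), next='b' -> output (2, 'b'), add 'cb' as idx 5
Step 6: w='b' (idx 1), next='c' -> output (1, 'c'), add 'bc' as idx 6
Step 7: w='c' (idx 2), end of input -> output (2, '')


Encoded: [(0, 'b'), (0, 'c'), (1, 'b'), (3, 'b'), (2, 'b'), (1, 'c'), (2, '')]


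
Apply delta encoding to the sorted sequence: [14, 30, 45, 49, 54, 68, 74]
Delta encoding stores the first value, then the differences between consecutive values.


First value: 14
Deltas:
  30 - 14 = 16
  45 - 30 = 15
  49 - 45 = 4
  54 - 49 = 5
  68 - 54 = 14
  74 - 68 = 6


Delta encoded: [14, 16, 15, 4, 5, 14, 6]


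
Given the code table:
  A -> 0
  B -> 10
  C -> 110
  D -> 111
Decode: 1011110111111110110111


Decoding:
10 -> B
111 -> D
10 -> B
111 -> D
111 -> D
110 -> C
110 -> C
111 -> D


Result: BDBDDCCD


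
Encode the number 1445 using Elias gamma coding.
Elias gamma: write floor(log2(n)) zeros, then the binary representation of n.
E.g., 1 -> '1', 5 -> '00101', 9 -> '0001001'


num_bits = floor(log2(1445)) + 1 = 11
leading_zeros = num_bits - 1 = 10
binary(1445) = 10110100101

Elias gamma(1445) = '0000000000' + '10110100101' = 000000000010110100101 (21 bits)
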